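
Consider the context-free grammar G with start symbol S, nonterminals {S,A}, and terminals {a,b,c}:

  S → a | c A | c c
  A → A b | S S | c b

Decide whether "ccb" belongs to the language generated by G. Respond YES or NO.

CNF form of G:
  S -> T1 A | T1 T1 | a
  A -> A T0 | S S | T1 T0
  T0 -> b
  T1 -> c

CYK fill:
  [0..0]={T1}  "c"  orig:{}
  [1..1]={T1}  "c"  orig:{}
  [2..2]={T0}  "b"  orig:{}
  [0..1]={S}  "cc"
  [1..2]={A}  "cb"
  [0..2]={S}  "ccb"

S ∈ T[0,2] ⇒ YES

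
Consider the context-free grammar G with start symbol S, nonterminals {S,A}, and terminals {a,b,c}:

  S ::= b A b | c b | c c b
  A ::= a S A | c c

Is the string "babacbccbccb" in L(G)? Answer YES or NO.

CNF form of G:
  S -> T1 T2 | T1 X5 | T2 X4
  A -> T0 X3 | T1 T1
  T0 -> a
  T1 -> c
  T2 -> b
  X3 -> S A
  X4 -> A T2
  X5 -> T1 T2

Fill CYK table bottom-up:
  [0..0]={T2}  "b"  orig:{}
  [1..1]={T0}  "a"  orig:{}
  [2..2]={T2}  "b"  orig:{}
  [3..3]={T0}  "a"  orig:{}
  [4..4]={T1}  "c"  orig:{}
  [5..5]={T2}  "b"  orig:{}
  [6..6]={T1}  "c"  orig:{}
  [7..7]={T1}  "c"  orig:{}
  [8..8]={T2}  "b"  orig:{}
  [9..9]={T1}  "c"  orig:{}
  [10..10]={T1}  "c"  orig:{}
  [11..11]={T2}  "b"  orig:{}
  [0..1]=∅  "ba"
  [1..2]=∅  "ab"
  [2..3]=∅  "ba"
  [3..4]=∅  "ac"
  [4..5]={S,X5}  "cb"  orig:{S}
  [5..6]=∅  "bc"
  [6..7]={A}  "cc"
  [7..8]={S,X5}  "cb"  orig:{S}
  [8..9]=∅  "bc"
  [9..10]={A}  "cc"
  [10..11]={S,X5}  "cb"  orig:{S}
  [0..2]=∅  "bab"
  [1..3]=∅  "aba"
  [2..4]=∅  "bac"
  [3..5]=∅  "acb"
  [4..6]=∅  "cbc"
  [5..7]=∅  "bcc"
  [6..8]={S,X4}  "ccb"  orig:{S}
  [7..9]=∅  "cbc"
  [8..10]=∅  "bcc"
  [9..11]={S,X4}  "ccb"  orig:{S}
  [0..3]=∅  "baba"
  [1..4]=∅  "abac"
  [2..5]=∅  "bacb"
  [3..6]=∅  "acbc"
  [4..7]={X3}  "cbcc"  orig:{}
  [5..8]={S}  "bccb"
  [6..9]=∅  "ccbc"
  [7..10]={X3}  "cbcc"  orig:{}
  [8..11]={S}  "bccb"
  [0..4]=∅  "babac"
  [1..5]=∅  "abacb"
  [2..6]=∅  "bacbc"
  [3..7]={A}  "acbcc"
  [4..8]=∅  "cbccb"
  [5..9]=∅  "bccbc"
  [6..10]={X3}  "ccbcc"  orig:{}
  [7..11]=∅  "cbccb"
  [0..5]=∅  "babacb"
  [1..6]=∅  "abacbc"
  [2..7]=∅  "bacbcc"
  [3..8]={X4}  "acbccb"  orig:{}
  [4..9]=∅  "cbccbc"
  [5..10]={X3}  "bccbcc"  orig:{}
  [6..11]=∅  "ccbccb"
  [0..6]=∅  "babacbc"
  [1..7]=∅  "abacbcc"
  [2..8]={S}  "bacbccb"
  [3..9]=∅  "acbccbc"
  [4..10]=∅  "cbccbcc"
  [5..11]=∅  "bccbccb"
  [0..7]=∅  "babacbcc"
  [1..8]=∅  "abacbccb"
  [2..9]=∅  "bacbccbc"
  [3..10]=∅  "acbccbcc"
  [4..11]=∅  "cbccbccb"
  [0..8]=∅  "babacbccb"
  [1..9]=∅  "abacbccbc"
  [2..10]={X3}  "bacbccbcc"  orig:{}
  [3..11]=∅  "acbccbccb"
  [0..9]=∅  "babacbccbc"
  [1..10]={A}  "abacbccbcc"
  [2..11]=∅  "bacbccbccb"
  [0..10]=∅  "babacbccbcc"
  [1..11]={X4}  "abacbccbccb"  orig:{}
  [0..11]={S}  "babacbccbccb"

S ∈ T[0,11] ⇒ YES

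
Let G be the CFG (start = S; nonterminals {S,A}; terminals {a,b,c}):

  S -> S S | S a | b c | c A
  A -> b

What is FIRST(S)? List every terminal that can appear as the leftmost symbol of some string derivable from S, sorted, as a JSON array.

Compute FIRST by fixpoint:
iter 1:
  A via A→b: +{b}
  S via S→b c: +{b}
  S via S→c A: +{c}
  FIRST[S]={b,c}  FIRST[A]={b}
iter 2: (stable)
  FIRST[S]={b,c}  FIRST[A]={b}

FIRST(S) = ["b", "c"]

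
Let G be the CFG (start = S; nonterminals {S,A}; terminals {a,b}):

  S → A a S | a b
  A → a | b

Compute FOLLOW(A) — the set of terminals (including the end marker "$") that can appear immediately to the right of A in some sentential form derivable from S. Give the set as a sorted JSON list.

Compute FIRST by fixpoint:
pass 1:
  A via A→a: +{a}
  A via A→b: +{b}
  S via S→A a S: +{a,b}
  S: {a,b}  A: {a,b}
pass 2: done
  S: {a,b}  A: {a,b}

Compute FOLLOW by fixpoint:
initialize: $ ∈ FOLLOW(S)
iter 1:
  S→A a S: FOLLOW(A) ⊇ FIRST(a) = {a}; new: +{a}
  S: {$}  A: {a}
iter 2: done
  S: {$}  A: {a}

FOLLOW(A) = ["a"]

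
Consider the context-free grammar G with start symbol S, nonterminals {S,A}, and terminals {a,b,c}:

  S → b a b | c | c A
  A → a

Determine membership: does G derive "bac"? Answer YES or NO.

CNF form of G:
  S -> T0 X3 | T2 A | c
  A -> a
  T0 -> b
  T1 -> a
  T2 -> c
  X3 -> T1 T0

CYK fill:
  [0..0]={T0}  "b"  orig:{}
  [1..1]={A,T1}  "a"  orig:{A}
  [2..2]={S,T2}  "c"  orig:{S}
  [0..1]=∅  "ba"
  [1..2]=∅  "ac"
  [0..2]=∅  "bac"

S ∉ T[0,2] ⇒ NO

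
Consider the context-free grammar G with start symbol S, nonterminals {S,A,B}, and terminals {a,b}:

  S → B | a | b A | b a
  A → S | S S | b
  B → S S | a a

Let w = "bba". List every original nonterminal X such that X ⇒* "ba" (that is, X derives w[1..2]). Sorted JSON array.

CNF form of G:
  S -> S S | T0 T0 | T1 A | T1 T0 | a
  A -> S S | T0 T0 | T1 A | T1 T0 | a | b
  B -> S S | T0 T0
  T0 -> a
  T1 -> b

CYK table (by increasing span) (cells [i..j] with 1 ≤ i ≤ j ≤ 2 only):
  T[1,1] 'b' = {A,T1}  orig:{A}
  T[2,2] 'a' = {A,S,T0}  orig:{A,S}
  T[1,2] 'ba' = {A,S}

Original NTs in T[1,2] deriving "ba": ["A", "S"]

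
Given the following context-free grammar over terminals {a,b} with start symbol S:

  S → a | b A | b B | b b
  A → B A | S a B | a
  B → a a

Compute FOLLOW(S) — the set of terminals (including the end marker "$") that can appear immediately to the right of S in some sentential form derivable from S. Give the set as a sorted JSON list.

FIRST sets, iterate to fixpoint:
[1]
  A via A→a: +{a}
  B via B→a a: +{a}
  S via S→a: +{a}
  S via S→b A: +{b}
  S: {a,b}  A: {a}  B: {a}
[2]
  A via A→S a B: +{b}
  S: {a,b}  A: {a,b}  B: {a}
[3] done
  S: {a,b}  A: {a,b}  B: {a}

FOLLOW iteration:
initialize: $ ∈ FOLLOW(S)
round 1:
  A→B A: FOLLOW(B) ⊇ FIRST(A) = {a,b}; new: +{a,b}
  A→S a B: FOLLOW(S) ⊇ FIRST(a) = {a}; new: +{a}
  S→b A: FOLLOW(A) ⊇ FOLLOW(S) ⊇ {$,a}; new: +{$,a}
  S→b B: FOLLOW(B) ⊇ FOLLOW(S) ⊇ {$,a}; new: +{$}
  FOLLOW[S]={$,a}  FOLLOW[A]={$,a}  FOLLOW[B]={$,a,b}
round 2: (no change)
  FOLLOW[S]={$,a}  FOLLOW[A]={$,a}  FOLLOW[B]={$,a,b}

FOLLOW(S) = ["$", "a"]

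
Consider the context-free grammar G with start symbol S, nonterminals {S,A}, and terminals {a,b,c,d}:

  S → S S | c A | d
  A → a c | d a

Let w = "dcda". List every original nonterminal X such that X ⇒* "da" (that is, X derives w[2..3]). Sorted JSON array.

CNF form of G:
  S -> S S | T1 A | d
  A -> T0 T1 | T2 T0
  T0 -> a
  T1 -> c
  T2 -> d

Fill CYK table bottom-up, restricted to cells inside w[2..3]:
  T[2,2] 'd' = {S,T2}  orig:{S}
  T[3,3] 'a' = {T0}  orig:{}
  T[2,3] 'da' = {A}

Original NTs in T[2,3] deriving "da": ["A"]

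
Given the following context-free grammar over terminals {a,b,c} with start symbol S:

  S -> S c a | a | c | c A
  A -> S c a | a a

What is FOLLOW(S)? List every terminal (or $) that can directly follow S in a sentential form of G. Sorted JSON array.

Compute FIRST by fixpoint:
pass 1:
  A via A→a a: +{a}
  S via S→a: +{a}
  S via S→c: +{c}
  S: {a,c}  A: {a}
pass 2:
  A via A→S c a: +{c}
  S: {a,c}  A: {a,c}
pass 3: (no change)
  S: {a,c}  A: {a,c}

FOLLOW iteration:
initialize: $ ∈ FOLLOW(S)
round 1:
  A→S c a: FOLLOW(S) ⊇ FIRST(c) = {c}; new: +{c}
  S→c A: FOLLOW(A) ⊇ FOLLOW(S) ⊇ {$,c}; new: +{$,c}
  FOLLOW[S]={$,c}  FOLLOW[A]={$,c}
round 2: (no change)
  FOLLOW[S]={$,c}  FOLLOW[A]={$,c}

FOLLOW(S) = ["$", "c"]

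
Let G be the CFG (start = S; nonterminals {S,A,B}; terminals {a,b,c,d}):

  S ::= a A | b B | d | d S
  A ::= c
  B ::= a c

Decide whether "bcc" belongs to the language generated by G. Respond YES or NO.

CNF form of G:
  S -> T0 A | T2 B | T3 S | d
  A -> c
  B -> T0 T1
  T0 -> a
  T1 -> c
  T2 -> b
  T3 -> d

CYK table (by increasing span):
  cell(0,0) b: {T2}  orig:{}
  cell(1,1) c: {A,T1}  orig:{A}
  cell(2,2) c: {A,T1}  orig:{A}
  cell(0,1) bc: ∅
  cell(1,2) cc: ∅
  cell(0,2) bcc: ∅

S ∉ T[0,2] ⇒ NO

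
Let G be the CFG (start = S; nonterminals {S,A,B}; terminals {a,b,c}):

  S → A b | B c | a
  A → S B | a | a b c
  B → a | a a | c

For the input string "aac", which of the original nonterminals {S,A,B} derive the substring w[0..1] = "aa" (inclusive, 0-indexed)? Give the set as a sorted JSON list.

Convert to CNF:
  S -> A T1 | B T2 | a
  A -> S B | T0 X3 | a
  B -> T0 T0 | a | c
  T0 -> a
  T1 -> b
  T2 -> c
  X3 -> T1 T2

CYK fill (cells [i..j] with 0 ≤ i ≤ j ≤ 1 only):
  cell(0,0) a: {A,B,S,T0}  orig:{A,B,S}
  cell(1,1) a: {A,B,S,T0}  orig:{A,B,S}
  cell(0,1) aa: {A,B}

Original NTs in T[0,1] deriving "aa": ["A", "B"]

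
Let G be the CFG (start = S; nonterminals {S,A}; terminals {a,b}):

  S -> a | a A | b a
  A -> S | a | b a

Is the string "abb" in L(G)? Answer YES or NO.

CNF form of G:
  S -> T0 A | T1 T0 | a
  A -> T0 A | T1 T0 | a
  T0 -> a
  T1 -> b

CYK table (by increasing span):
  cell(0,0) a: {A,S,T0}  orig:{A,S}
  cell(1,1) b: {T1}  orig:{}
  cell(2,2) b: {T1}  orig:{}
  cell(0,1) ab: ∅
  cell(1,2) bb: ∅
  cell(0,2) abb: ∅

S ∉ T[0,2] ⇒ NO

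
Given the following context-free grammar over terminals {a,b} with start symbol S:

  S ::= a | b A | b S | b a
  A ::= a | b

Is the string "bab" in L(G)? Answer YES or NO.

Convert to CNF:
  S -> T0 A | T0 S | T0 T1 | a
  A -> a | b
  T0 -> b
  T1 -> a

Fill CYK table bottom-up:
  [0..0]={A,T0}  "b"  orig:{A}
  [1..1]={A,S,T1}  "a"  orig:{A,S}
  [2..2]={A,T0}  "b"  orig:{A}
  [0..1]={S}  "ba"
  [1..2]=∅  "ab"
  [0..2]=∅  "bab"

S ∉ T[0,2] ⇒ NO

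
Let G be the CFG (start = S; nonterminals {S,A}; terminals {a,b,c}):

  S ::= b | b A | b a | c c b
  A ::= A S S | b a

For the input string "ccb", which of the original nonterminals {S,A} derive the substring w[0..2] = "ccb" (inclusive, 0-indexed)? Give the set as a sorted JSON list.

CNF form of G:
  S -> T0 A | T0 T1 | T2 X4 | b
  A -> A X3 | T0 T1
  T0 -> b
  T1 -> a
  T2 -> c
  X3 -> S S
  X4 -> T2 T0

Fill CYK table bottom-up, restricted to cells inside w[0..2]:
  cell(0,0) c: {T2}  orig:{}
  cell(1,1) c: {T2}  orig:{}
  cell(2,2) b: {S,T0}  orig:{S}
  cell(0,1) cc: ∅
  cell(1,2) cb: {X4}  orig:{}
  cell(0,2) ccb: {S}

Original NTs in T[0,2] deriving "ccb": ["S"]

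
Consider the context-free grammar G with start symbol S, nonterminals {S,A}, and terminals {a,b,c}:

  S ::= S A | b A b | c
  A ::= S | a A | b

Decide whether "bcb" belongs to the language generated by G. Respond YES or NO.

CNF form of G:
  S -> S A | T1 X3 | c
  A -> S A | T0 A | T1 X2 | b | c
  T0 -> a
  T1 -> b
  X2 -> A T1
  X3 -> A T1

Fill CYK table bottom-up:
  cell(0,0) b: {A,T1}  orig:{A}
  cell(1,1) c: {A,S}
  cell(2,2) b: {A,T1}  orig:{A}
  cell(0,1) bc: ∅
  cell(1,2) cb: {A,S,X2,X3}  orig:{A,S}
  cell(0,2) bcb: {A,S}

S ∈ T[0,2] ⇒ YES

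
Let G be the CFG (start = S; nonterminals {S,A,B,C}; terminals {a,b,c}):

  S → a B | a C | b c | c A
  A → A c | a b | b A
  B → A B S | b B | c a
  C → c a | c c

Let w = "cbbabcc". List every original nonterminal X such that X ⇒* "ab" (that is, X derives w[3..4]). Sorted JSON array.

Convert to CNF:
  S -> T0 A | T1 B | T1 C | T2 T0
  A -> A T0 | T1 T2 | T2 A
  B -> A X3 | T0 T1 | T2 B
  C -> T0 T0 | T0 T1
  T0 -> c
  T1 -> a
  T2 -> b
  X3 -> B S

CYK table (by increasing span) (cells [i..j] with 3 ≤ i ≤ j ≤ 4 only):
  cell(3,3) a: {T1}  orig:{}
  cell(4,4) b: {T2}  orig:{}
  cell(3,4) ab: {A}

Original NTs in T[3,4] deriving "ab": ["A"]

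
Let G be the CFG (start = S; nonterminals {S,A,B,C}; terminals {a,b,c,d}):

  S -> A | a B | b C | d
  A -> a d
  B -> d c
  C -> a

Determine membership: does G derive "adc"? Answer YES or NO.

Convert to CNF:
  S -> T0 B | T0 T1 | T3 C | d
  A -> T0 T1
  B -> T1 T2
  C -> a
  T0 -> a
  T1 -> d
  T2 -> c
  T3 -> b

CYK fill:
  cell(0,0) a: {C,T0}  orig:{C}
  cell(1,1) d: {S,T1}  orig:{S}
  cell(2,2) c: {T2}  orig:{}
  cell(0,1) ad: {A,S}
  cell(1,2) dc: {B}
  cell(0,2) adc: {S}

S ∈ T[0,2] ⇒ YES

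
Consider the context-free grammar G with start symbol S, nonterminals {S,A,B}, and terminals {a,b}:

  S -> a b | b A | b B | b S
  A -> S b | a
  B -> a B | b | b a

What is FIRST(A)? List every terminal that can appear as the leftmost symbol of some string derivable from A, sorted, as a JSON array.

FIRST iteration:
round 1:
  A via A→a: +{a}
  B via B→a B: +{a}
  B via B→b: +{b}
  S via S→a b: +{a}
  S via S→b A: +{b}
  FIRST(S)={a,b}  FIRST(A)={a}  FIRST(B)={a,b}
round 2:
  A via A→S b: +{b}
  FIRST(S)={a,b}  FIRST(A)={a,b}  FIRST(B)={a,b}
round 3: — fixpoint
  FIRST(S)={a,b}  FIRST(A)={a,b}  FIRST(B)={a,b}

FIRST(A) = ["a", "b"]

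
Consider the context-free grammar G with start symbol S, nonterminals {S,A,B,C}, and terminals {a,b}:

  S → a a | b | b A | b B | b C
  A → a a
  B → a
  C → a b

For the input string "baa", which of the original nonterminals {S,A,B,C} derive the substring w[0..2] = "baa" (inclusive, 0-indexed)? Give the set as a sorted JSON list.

CNF form of G:
  S -> T0 T0 | T1 A | T1 B | T1 C | b
  A -> T0 T0
  B -> a
  C -> T0 T1
  T0 -> a
  T1 -> b

CYK fill — only the sub-triangle for w[0..2]:
  cell(0,0) b: {S,T1}  orig:{S}
  cell(1,1) a: {B,T0}  orig:{B}
  cell(2,2) a: {B,T0}  orig:{B}
  cell(0,1) ba: {S}
  cell(1,2) aa: {A,S}
  cell(0,2) baa: {S}

Original NTs in T[0,2] deriving "baa": ["S"]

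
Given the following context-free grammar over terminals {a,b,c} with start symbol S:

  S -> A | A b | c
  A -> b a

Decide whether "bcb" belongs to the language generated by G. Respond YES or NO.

Convert to CNF:
  S -> A T0 | T0 T1 | c
  A -> T0 T1
  T0 -> b
  T1 -> a

Fill CYK table bottom-up:
  T[0,0] 'b' = {T0}  orig:{}
  T[1,1] 'c' = {S}
  T[2,2] 'b' = {T0}  orig:{}
  T[0,1] 'bc' = ∅
  T[1,2] 'cb' = ∅
  T[0,2] 'bcb' = ∅

S ∉ T[0,2] ⇒ NO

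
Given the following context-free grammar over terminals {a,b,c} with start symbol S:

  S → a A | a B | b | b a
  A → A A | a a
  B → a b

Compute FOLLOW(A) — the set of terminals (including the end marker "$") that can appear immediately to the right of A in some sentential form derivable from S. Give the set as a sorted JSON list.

FIRST iteration:
iter 1:
  A via A→a a: +{a}
  B via B→a b: +{a}
  S via S→a A: +{a}
  S via S→b: +{b}
  FIRST(S)={a,b}  FIRST(A)={a}  FIRST(B)={a}
iter 2: (stable)
  FIRST(S)={a,b}  FIRST(A)={a}  FIRST(B)={a}

Compute FOLLOW by fixpoint:
initialize: $ ∈ FOLLOW(S)
iter 1:
  A→A A: FOLLOW(A) ⊇ FIRST(A) = {a}; new: +{a}
  S→a A: FOLLOW(A) ⊇ FOLLOW(S) ⊇ {$}; new: +{$}
  S→a B: FOLLOW(B) ⊇ FOLLOW(S) ⊇ {$}; new: +{$}
  S: {$}  A: {$,a}  B: {$}
iter 2: — fixpoint
  S: {$}  A: {$,a}  B: {$}

FOLLOW(A) = ["$", "a"]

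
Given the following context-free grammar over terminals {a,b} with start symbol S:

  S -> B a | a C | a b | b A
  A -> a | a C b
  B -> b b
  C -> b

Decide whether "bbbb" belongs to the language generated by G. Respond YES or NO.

CNF form of G:
  S -> B T0 | T0 C | T0 T1 | T1 A
  A -> T0 X2 | a
  B -> T1 T1
  C -> b
  T0 -> a
  T1 -> b
  X2 -> C T1

Fill CYK table bottom-up:
  cell(0,0) b: {C,T1}  orig:{C}
  cell(1,1) b: {C,T1}  orig:{C}
  cell(2,2) b: {C,T1}  orig:{C}
  cell(3,3) b: {C,T1}  orig:{C}
  cell(0,1) bb: {B,X2}  orig:{B}
  cell(1,2) bb: {B,X2}  orig:{B}
  cell(2,3) bb: {B,X2}  orig:{B}
  cell(0,2) bbb: ∅
  cell(1,3) bbb: ∅
  cell(0,3) bbbb: ∅

S ∉ T[0,3] ⇒ NO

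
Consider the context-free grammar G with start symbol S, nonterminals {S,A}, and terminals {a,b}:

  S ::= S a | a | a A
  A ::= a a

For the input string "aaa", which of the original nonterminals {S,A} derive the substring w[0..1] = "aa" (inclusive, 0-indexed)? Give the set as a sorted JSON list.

Convert to CNF:
  S -> S T0 | T0 A | a
  A -> T0 T0
  T0 -> a

CYK fill, restricted to cells inside w[0..1]:
  T[0,0] 'a' = {S,T0}  orig:{S}
  T[1,1] 'a' = {S,T0}  orig:{S}
  T[0,1] 'aa' = {A,S}

Original NTs in T[0,1] deriving "aa": ["A", "S"]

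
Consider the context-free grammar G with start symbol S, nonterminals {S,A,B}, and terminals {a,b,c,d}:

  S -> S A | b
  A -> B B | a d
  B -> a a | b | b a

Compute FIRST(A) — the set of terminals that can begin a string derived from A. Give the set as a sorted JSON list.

FIRST sets, iterate to fixpoint:
iter 1:
  A via A→a d: +{a}
  B via B→a a: +{a}
  B via B→b: +{b}
  S via S→b: +{b}
  FIRST(S)={b}  FIRST(A)={a}  FIRST(B)={a,b}
iter 2:
  A via A→B B: +{b}
  FIRST(S)={b}  FIRST(A)={a,b}  FIRST(B)={a,b}
iter 3: done
  FIRST(S)={b}  FIRST(A)={a,b}  FIRST(B)={a,b}

FIRST(A) = ["a", "b"]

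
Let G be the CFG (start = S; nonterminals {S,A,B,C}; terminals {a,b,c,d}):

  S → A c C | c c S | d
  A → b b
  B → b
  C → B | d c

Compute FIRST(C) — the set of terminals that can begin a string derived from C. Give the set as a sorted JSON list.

FIRST sets, iterate to fixpoint:
[1]
  A via A→b b: +{b}
  B via B→b: +{b}
  C via C→B: +{b}
  C via C→d c: +{d}
  S via S→A c C: +{b}
  S via S→c c S: +{c}
  S via S→d: +{d}
  FIRST(S)={b,c,d}  FIRST(A)={b}  FIRST(B)={b}  FIRST(C)={b,d}
[2] done
  FIRST(S)={b,c,d}  FIRST(A)={b}  FIRST(B)={b}  FIRST(C)={b,d}

FIRST(C) = ["b", "d"]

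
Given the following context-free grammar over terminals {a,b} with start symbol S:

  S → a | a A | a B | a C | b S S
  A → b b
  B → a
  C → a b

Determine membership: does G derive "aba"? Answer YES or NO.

Convert to CNF:
  S -> T0 X2 | T1 A | T1 B | T1 C | a
  A -> T0 T0
  B -> a
  C -> T1 T0
  T0 -> b
  T1 -> a
  X2 -> S S

Fill CYK table bottom-up:
  [0..0]={B,S,T1}  "a"  orig:{B,S}
  [1..1]={T0}  "b"  orig:{}
  [2..2]={B,S,T1}  "a"  orig:{B,S}
  [0..1]={C}  "ab"
  [1..2]=∅  "ba"
  [0..2]=∅  "aba"

S ∉ T[0,2] ⇒ NO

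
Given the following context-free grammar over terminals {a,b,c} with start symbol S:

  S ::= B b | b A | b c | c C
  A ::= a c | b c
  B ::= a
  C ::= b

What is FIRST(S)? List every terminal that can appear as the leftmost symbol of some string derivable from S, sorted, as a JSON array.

FIRST iteration:
round 1:
  A via A→a c: +{a}
  A via A→b c: +{b}
  B via B→a: +{a}
  C via C→b: +{b}
  S via S→B b: +{a}
  S via S→b A: +{b}
  S via S→c C: +{c}
  FIRST[S]={a,b,c}  FIRST[A]={a,b}  FIRST[B]={a}  FIRST[C]={b}
round 2: (no change)
  FIRST[S]={a,b,c}  FIRST[A]={a,b}  FIRST[B]={a}  FIRST[C]={b}

FIRST(S) = ["a", "b", "c"]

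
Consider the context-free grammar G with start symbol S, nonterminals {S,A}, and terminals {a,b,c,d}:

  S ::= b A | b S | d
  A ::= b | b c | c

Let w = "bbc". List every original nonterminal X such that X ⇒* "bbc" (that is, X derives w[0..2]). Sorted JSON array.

CNF form of G:
  S -> T0 A | T0 S | d
  A -> T0 T1 | b | c
  T0 -> b
  T1 -> c

Fill CYK table bottom-up — only the sub-triangle for w[0..2]:
  [0..0]={A,T0}  "b"  orig:{A}
  [1..1]={A,T0}  "b"  orig:{A}
  [2..2]={A,T1}  "c"  orig:{A}
  [0..1]={S}  "bb"
  [1..2]={A,S}  "bc"
  [0..2]={S}  "bbc"

Original NTs in T[0,2] deriving "bbc": ["S"]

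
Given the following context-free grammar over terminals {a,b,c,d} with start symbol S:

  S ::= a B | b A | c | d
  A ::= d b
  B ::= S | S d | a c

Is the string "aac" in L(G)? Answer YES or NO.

Convert to CNF:
  S -> T1 A | T2 B | c | d
  A -> T0 T1
  B -> S T0 | T1 A | T2 B | T2 T3 | c | d
  T0 -> d
  T1 -> b
  T2 -> a
  T3 -> c

CYK fill:
  [0..0]={T2}  "a"  orig:{}
  [1..1]={T2}  "a"  orig:{}
  [2..2]={B,S,T3}  "c"  orig:{B,S}
  [0..1]=∅  "aa"
  [1..2]={B,S}  "ac"
  [0..2]={B,S}  "aac"

S ∈ T[0,2] ⇒ YES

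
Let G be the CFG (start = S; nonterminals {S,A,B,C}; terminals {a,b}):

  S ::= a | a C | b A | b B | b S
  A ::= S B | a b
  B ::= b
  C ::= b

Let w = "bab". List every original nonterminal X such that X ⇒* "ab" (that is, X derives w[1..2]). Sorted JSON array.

CNF form of G:
  S -> T0 C | T1 A | T1 B | T1 S | a
  A -> S B | T0 T1
  B -> b
  C -> b
  T0 -> a
  T1 -> b

CYK fill — only the sub-triangle for w[1..2]:
  T[1,1] 'a' = {S,T0}  orig:{S}
  T[2,2] 'b' = {B,C,T1}  orig:{B,C}
  T[1,2] 'ab' = {A,S}

Original NTs in T[1,2] deriving "ab": ["A", "S"]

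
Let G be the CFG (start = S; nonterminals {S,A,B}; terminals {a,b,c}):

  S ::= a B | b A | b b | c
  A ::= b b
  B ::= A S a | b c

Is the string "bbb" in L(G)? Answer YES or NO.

Convert to CNF:
  S -> T0 A | T0 T0 | T1 B | c
  A -> T0 T0
  B -> A X3 | T0 T2
  T0 -> b
  T1 -> a
  T2 -> c
  X3 -> S T1

CYK fill:
  T[0,0] 'b' = {T0}  orig:{}
  T[1,1] 'b' = {T0}  orig:{}
  T[2,2] 'b' = {T0}  orig:{}
  T[0,1] 'bb' = {A,S}
  T[1,2] 'bb' = {A,S}
  T[0,2] 'bbb' = {S}

S ∈ T[0,2] ⇒ YES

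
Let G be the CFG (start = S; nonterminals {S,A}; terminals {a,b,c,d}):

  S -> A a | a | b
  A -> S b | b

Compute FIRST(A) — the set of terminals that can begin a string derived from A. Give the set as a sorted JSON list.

Compute FIRST by fixpoint:
iter 1:
  A via A→b: +{b}
  S via S→A a: +{b}
  S via S→a: +{a}
  FIRST[S]={a,b}  FIRST[A]={b}
iter 2:
  A via A→S b: +{a}
  FIRST[S]={a,b}  FIRST[A]={a,b}
iter 3: — fixpoint
  FIRST[S]={a,b}  FIRST[A]={a,b}

FIRST(A) = ["a", "b"]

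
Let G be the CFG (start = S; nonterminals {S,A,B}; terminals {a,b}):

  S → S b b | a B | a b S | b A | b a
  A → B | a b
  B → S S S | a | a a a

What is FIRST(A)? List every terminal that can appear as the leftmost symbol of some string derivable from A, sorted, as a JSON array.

Compute FIRST by fixpoint:
iter 1:
  A via A→a b: +{a}
  B via B→a: +{a}
  S via S→a B: +{a}
  S via S→b A: +{b}
  S: {a,b}  A: {a}  B: {a}
iter 2:
  B via B→S S S: +{b}
  S: {a,b}  A: {a}  B: {a,b}
iter 3:
  A via A→B: +{b}
  S: {a,b}  A: {a,b}  B: {a,b}
iter 4: (stable)
  S: {a,b}  A: {a,b}  B: {a,b}

FIRST(A) = ["a", "b"]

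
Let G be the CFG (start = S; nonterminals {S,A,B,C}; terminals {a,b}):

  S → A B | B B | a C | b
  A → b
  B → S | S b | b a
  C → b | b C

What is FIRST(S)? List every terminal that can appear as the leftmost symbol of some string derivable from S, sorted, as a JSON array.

Compute FIRST by fixpoint:
[1]
  A via A→b: +{b}
  B via B→b a: +{b}
  C via C→b: +{b}
  S via S→A B: +{b}
  S via S→a C: +{a}
  S: {a,b}  A: {b}  B: {b}  C: {b}
[2]
  B via B→S: +{a}
  S: {a,b}  A: {b}  B: {a,b}  C: {b}
[3] — fixpoint
  S: {a,b}  A: {b}  B: {a,b}  C: {b}

FIRST(S) = ["a", "b"]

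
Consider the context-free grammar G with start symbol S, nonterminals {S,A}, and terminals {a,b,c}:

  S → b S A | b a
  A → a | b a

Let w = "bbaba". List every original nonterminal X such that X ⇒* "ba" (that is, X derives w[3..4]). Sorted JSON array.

CNF form of G:
  S -> T0 T1 | T0 X2
  A -> T0 T1 | a
  T0 -> b
  T1 -> a
  X2 -> S A

CYK fill — only the sub-triangle for w[3..4]:
  [3..3]={T0}  "b"  orig:{}
  [4..4]={A,T1}  "a"  orig:{A}
  [3..4]={A,S}  "ba"

Original NTs in T[3,4] deriving "ba": ["A", "S"]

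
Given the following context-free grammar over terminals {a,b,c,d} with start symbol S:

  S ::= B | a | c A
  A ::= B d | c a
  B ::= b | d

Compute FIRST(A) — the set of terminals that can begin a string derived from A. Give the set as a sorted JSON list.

Compute FIRST by fixpoint:
[1]
  A via A→c a: +{c}
  B via B→b: +{b}
  B via B→d: +{d}
  S via S→B: +{b,d}
  S via S→a: +{a}
  S via S→c A: +{c}
  S: {a,b,c,d}  A: {c}  B: {b,d}
[2]
  A via A→B d: +{b,d}
  S: {a,b,c,d}  A: {b,c,d}  B: {b,d}
[3] done
  S: {a,b,c,d}  A: {b,c,d}  B: {b,d}

FIRST(A) = ["b", "c", "d"]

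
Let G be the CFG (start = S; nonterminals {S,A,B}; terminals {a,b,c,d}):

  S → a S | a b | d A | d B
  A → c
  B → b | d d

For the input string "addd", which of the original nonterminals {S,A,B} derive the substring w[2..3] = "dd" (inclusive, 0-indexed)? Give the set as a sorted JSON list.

CNF form of G:
  S -> T0 A | T0 B | T1 S | T1 T2
  A -> c
  B -> T0 T0 | b
  T0 -> d
  T1 -> a
  T2 -> b

Fill CYK table bottom-up, restricted to cells inside w[2..3]:
  T[2,2] 'd' = {T0}  orig:{}
  T[3,3] 'd' = {T0}  orig:{}
  T[2,3] 'dd' = {B}

Original NTs in T[2,3] deriving "dd": ["B"]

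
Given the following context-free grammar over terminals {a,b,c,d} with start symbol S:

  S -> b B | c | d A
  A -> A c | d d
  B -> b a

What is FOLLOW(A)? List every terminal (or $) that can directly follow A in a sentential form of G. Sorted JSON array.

FIRST iteration:
round 1:
  A via A→d d: +{d}
  B via B→b a: +{b}
  S via S→b B: +{b}
  S via S→c: +{c}
  S via S→d A: +{d}
  S: {b,c,d}  A: {d}  B: {b}
round 2: done
  S: {b,c,d}  A: {d}  B: {b}

Compute FOLLOW by fixpoint:
FOLLOW(S) := {$}
[1]
  A→A c: FOLLOW(A) ⊇ FIRST(c) = {c}; new: +{c}
  S→b B: FOLLOW(B) ⊇ FOLLOW(S) ⊇ {$}; new: +{$}
  S→d A: FOLLOW(A) ⊇ FOLLOW(S) ⊇ {$}; new: +{$}
  FOLLOW(S)={$}  FOLLOW(A)={$,c}  FOLLOW(B)={$}
[2] done
  FOLLOW(S)={$}  FOLLOW(A)={$,c}  FOLLOW(B)={$}

FOLLOW(A) = ["$", "c"]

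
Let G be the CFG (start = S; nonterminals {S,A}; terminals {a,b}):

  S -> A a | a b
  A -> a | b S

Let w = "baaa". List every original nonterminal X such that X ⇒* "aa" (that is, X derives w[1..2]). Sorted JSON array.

Convert to CNF:
  S -> A T1 | T1 T0
  A -> T0 S | a
  T0 -> b
  T1 -> a

CYK fill — only the sub-triangle for w[1..2]:
  cell(1,1) a: {A,T1}  orig:{A}
  cell(2,2) a: {A,T1}  orig:{A}
  cell(1,2) aa: {S}

Original NTs in T[1,2] deriving "aa": ["S"]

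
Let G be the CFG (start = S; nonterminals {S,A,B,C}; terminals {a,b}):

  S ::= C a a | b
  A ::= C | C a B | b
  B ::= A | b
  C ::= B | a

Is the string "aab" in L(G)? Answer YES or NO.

CNF form of G:
  S -> C X4 | b
  A -> C X1 | a | b
  B -> C X2 | a | b
  C -> C X3 | a | b
  T0 -> a
  X1 -> T0 B
  X2 -> T0 B
  X3 -> T0 B
  X4 -> T0 T0

Fill CYK table bottom-up:
  [0..0]={A,B,C,T0}  "a"  orig:{A,B,C}
  [1..1]={A,B,C,T0}  "a"  orig:{A,B,C}
  [2..2]={A,B,C,S}  "b"
  [0..1]={X1,X2,X3,X4}  "aa"  orig:{}
  [1..2]={X1,X2,X3}  "ab"  orig:{}
  [0..2]={A,B,C}  "aab"

S ∉ T[0,2] ⇒ NO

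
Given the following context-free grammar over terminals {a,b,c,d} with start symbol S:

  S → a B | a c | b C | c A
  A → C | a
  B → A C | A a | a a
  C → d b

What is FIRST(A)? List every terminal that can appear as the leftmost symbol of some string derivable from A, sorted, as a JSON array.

FIRST sets, iterate to fixpoint:
iter 1:
  A via A→a: +{a}
  B via B→A C: +{a}
  C via C→d b: +{d}
  S via S→a B: +{a}
  S via S→b C: +{b}
  S via S→c A: +{c}
  S: {a,b,c}  A: {a}  B: {a}  C: {d}
iter 2:
  A via A→C: +{d}
  B via B→A C: +{d}
  S: {a,b,c}  A: {a,d}  B: {a,d}  C: {d}
iter 3: (no change)
  S: {a,b,c}  A: {a,d}  B: {a,d}  C: {d}

FIRST(A) = ["a", "d"]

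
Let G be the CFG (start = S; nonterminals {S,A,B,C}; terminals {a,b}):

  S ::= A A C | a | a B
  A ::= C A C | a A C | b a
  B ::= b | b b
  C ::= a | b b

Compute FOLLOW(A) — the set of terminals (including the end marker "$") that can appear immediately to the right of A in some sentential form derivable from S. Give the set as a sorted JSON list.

FIRST iteration:
[1]
  A via A→a A C: +{a}
  A via A→b a: +{b}
  B via B→b: +{b}
  C via C→a: +{a}
  C via C→b b: +{b}
  S via S→A A C: +{a,b}
  S: {a,b}  A: {a,b}  B: {b}  C: {a,b}
[2] (stable)
  S: {a,b}  A: {a,b}  B: {b}  C: {a,b}

FOLLOW iteration:
initialize: $ ∈ FOLLOW(S)
[1]
  A→C A C: FOLLOW(C) ⊇ FIRST(A) = {a,b}; new: +{a,b}
  A→C A C: FOLLOW(A) ⊇ FIRST(C) = {a,b}; new: +{a,b}
  S→A A C: FOLLOW(C) ⊇ FOLLOW(S) ⊇ {$}; new: +{$}
  S→a B: FOLLOW(B) ⊇ FOLLOW(S) ⊇ {$}; new: +{$}
  FOLLOW[S]={$}  FOLLOW[A]={a,b}  FOLLOW[B]={$}  FOLLOW[C]={$,a,b}
[2] done
  FOLLOW[S]={$}  FOLLOW[A]={a,b}  FOLLOW[B]={$}  FOLLOW[C]={$,a,b}

FOLLOW(A) = ["a", "b"]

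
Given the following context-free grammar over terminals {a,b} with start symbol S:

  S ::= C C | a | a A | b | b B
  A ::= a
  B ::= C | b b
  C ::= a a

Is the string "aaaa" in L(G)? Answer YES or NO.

Convert to CNF:
  S -> C C | T0 A | T1 B | a | b
  A -> a
  B -> T0 T0 | T1 T1
  C -> T0 T0
  T0 -> a
  T1 -> b

CYK fill:
  cell(0,0) a: {A,S,T0}  orig:{A,S}
  cell(1,1) a: {A,S,T0}  orig:{A,S}
  cell(2,2) a: {A,S,T0}  orig:{A,S}
  cell(3,3) a: {A,S,T0}  orig:{A,S}
  cell(0,1) aa: {B,C,S}
  cell(1,2) aa: {B,C,S}
  cell(2,3) aa: {B,C,S}
  cell(0,2) aaa: ∅
  cell(1,3) aaa: ∅
  cell(0,3) aaaa: {S}

S ∈ T[0,3] ⇒ YES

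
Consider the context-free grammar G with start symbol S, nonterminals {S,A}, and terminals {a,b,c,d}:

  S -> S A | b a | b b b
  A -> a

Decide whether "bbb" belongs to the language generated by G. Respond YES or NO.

CNF form of G:
  S -> S A | T0 T1 | T0 X2
  A -> a
  T0 -> b
  T1 -> a
  X2 -> T0 T0

CYK fill:
  [0..0]={T0}  "b"  orig:{}
  [1..1]={T0}  "b"  orig:{}
  [2..2]={T0}  "b"  orig:{}
  [0..1]={X2}  "bb"  orig:{}
  [1..2]={X2}  "bb"  orig:{}
  [0..2]={S}  "bbb"

S ∈ T[0,2] ⇒ YES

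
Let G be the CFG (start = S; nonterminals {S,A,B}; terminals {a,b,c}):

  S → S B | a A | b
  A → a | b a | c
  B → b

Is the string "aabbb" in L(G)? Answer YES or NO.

Convert to CNF:
  S -> S B | T1 A | b
  A -> T0 T1 | a | c
  B -> b
  T0 -> b
  T1 -> a

CYK fill:
  [0..0]={A,T1}  "a"  orig:{A}
  [1..1]={A,T1}  "a"  orig:{A}
  [2..2]={B,S,T0}  "b"  orig:{B,S}
  [3..3]={B,S,T0}  "b"  orig:{B,S}
  [4..4]={B,S,T0}  "b"  orig:{B,S}
  [0..1]={S}  "aa"
  [1..2]=∅  "ab"
  [2..3]={S}  "bb"
  [3..4]={S}  "bb"
  [0..2]={S}  "aab"
  [1..3]=∅  "abb"
  [2..4]={S}  "bbb"
  [0..3]={S}  "aabb"
  [1..4]=∅  "abbb"
  [0..4]={S}  "aabbb"

S ∈ T[0,4] ⇒ YES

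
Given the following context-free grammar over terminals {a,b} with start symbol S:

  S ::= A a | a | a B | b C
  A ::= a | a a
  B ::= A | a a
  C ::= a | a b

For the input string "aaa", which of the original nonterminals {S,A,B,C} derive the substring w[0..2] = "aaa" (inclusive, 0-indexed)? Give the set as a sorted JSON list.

Convert to CNF:
  S -> A T0 | T0 B | T1 C | a
  A -> T0 T0 | a
  B -> T0 T0 | a
  C -> T0 T1 | a
  T0 -> a
  T1 -> b

CYK fill (cells [i..j] with 0 ≤ i ≤ j ≤ 2 only):
  cell(0,0) a: {A,B,C,S,T0}  orig:{A,B,C,S}
  cell(1,1) a: {A,B,C,S,T0}  orig:{A,B,C,S}
  cell(2,2) a: {A,B,C,S,T0}  orig:{A,B,C,S}
  cell(0,1) aa: {A,B,S}
  cell(1,2) aa: {A,B,S}
  cell(0,2) aaa: {S}

Original NTs in T[0,2] deriving "aaa": ["S"]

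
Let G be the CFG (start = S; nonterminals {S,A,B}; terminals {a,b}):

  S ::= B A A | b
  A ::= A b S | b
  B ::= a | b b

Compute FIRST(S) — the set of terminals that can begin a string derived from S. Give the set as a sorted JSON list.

FIRST iteration:
iter 1:
  A via A→b: +{b}
  B via B→a: +{a}
  B via B→b b: +{b}
  S via S→B A A: +{a,b}
  S: {a,b}  A: {b}  B: {a,b}
iter 2: done
  S: {a,b}  A: {b}  B: {a,b}

FIRST(S) = ["a", "b"]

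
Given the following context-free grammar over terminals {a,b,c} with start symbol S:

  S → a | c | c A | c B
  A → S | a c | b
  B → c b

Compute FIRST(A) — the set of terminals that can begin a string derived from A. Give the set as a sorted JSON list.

Compute FIRST by fixpoint:
round 1:
  A via A→a c: +{a}
  A via A→b: +{b}
  B via B→c b: +{c}
  S via S→a: +{a}
  S via S→c: +{c}
  FIRST[S]={a,c}  FIRST[A]={a,b}  FIRST[B]={c}
round 2:
  A via A→S: +{c}
  FIRST[S]={a,c}  FIRST[A]={a,b,c}  FIRST[B]={c}
round 3: — fixpoint
  FIRST[S]={a,c}  FIRST[A]={a,b,c}  FIRST[B]={c}

FIRST(A) = ["a", "b", "c"]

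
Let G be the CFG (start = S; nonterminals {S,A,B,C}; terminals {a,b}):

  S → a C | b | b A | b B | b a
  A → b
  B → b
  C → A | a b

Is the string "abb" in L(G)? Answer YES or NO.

Convert to CNF:
  S -> T0 C | T1 A | T1 B | T1 T0 | b
  A -> b
  B -> b
  C -> T0 T1 | b
  T0 -> a
  T1 -> b

CYK table (by increasing span):
  [0..0]={T0}  "a"  orig:{}
  [1..1]={A,B,C,S,T1}  "b"  orig:{A,B,C,S}
  [2..2]={A,B,C,S,T1}  "b"  orig:{A,B,C,S}
  [0..1]={C,S}  "ab"
  [1..2]={S}  "bb"
  [0..2]=∅  "abb"

S ∉ T[0,2] ⇒ NO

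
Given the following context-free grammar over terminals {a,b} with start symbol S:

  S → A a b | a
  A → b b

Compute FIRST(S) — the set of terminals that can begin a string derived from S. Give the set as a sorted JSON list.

FIRST sets, iterate to fixpoint:
pass 1:
  A via A→b b: +{b}
  S via S→A a b: +{b}
  S via S→a: +{a}
  FIRST(S)={a,b}  FIRST(A)={b}
pass 2: — fixpoint
  FIRST(S)={a,b}  FIRST(A)={b}

FIRST(S) = ["a", "b"]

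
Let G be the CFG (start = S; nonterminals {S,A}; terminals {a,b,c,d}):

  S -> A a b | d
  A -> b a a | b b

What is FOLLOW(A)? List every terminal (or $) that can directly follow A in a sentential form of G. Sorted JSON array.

Compute FIRST by fixpoint:
iter 1:
  A via A→b a a: +{b}
  S via S→A a b: +{b}
  S via S→d: +{d}
  FIRST[S]={b,d}  FIRST[A]={b}
iter 2: (no change)
  FIRST[S]={b,d}  FIRST[A]={b}

FOLLOW iteration:
initialize: $ ∈ FOLLOW(S)
[1]
  S→A a b: FOLLOW(A) ⊇ FIRST(a) = {a}; new: +{a}
  S: {$}  A: {a}
[2] done
  S: {$}  A: {a}

FOLLOW(A) = ["a"]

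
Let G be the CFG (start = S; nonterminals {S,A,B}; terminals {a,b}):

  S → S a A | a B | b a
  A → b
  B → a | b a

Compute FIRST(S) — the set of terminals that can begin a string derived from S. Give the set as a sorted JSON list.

FIRST iteration:
pass 1:
  A via A→b: +{b}
  B via B→a: +{a}
  B via B→b a: +{b}
  S via S→a B: +{a}
  S via S→b a: +{b}
  FIRST(S)={a,b}  FIRST(A)={b}  FIRST(B)={a,b}
pass 2: (no change)
  FIRST(S)={a,b}  FIRST(A)={b}  FIRST(B)={a,b}

FIRST(S) = ["a", "b"]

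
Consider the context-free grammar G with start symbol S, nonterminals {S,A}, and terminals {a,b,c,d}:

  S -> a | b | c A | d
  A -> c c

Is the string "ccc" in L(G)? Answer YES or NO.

Convert to CNF:
  S -> T0 A | a | b | d
  A -> T0 T0
  T0 -> c

CYK fill:
  [0..0]={T0}  "c"  orig:{}
  [1..1]={T0}  "c"  orig:{}
  [2..2]={T0}  "c"  orig:{}
  [0..1]={A}  "cc"
  [1..2]={A}  "cc"
  [0..2]={S}  "ccc"

S ∈ T[0,2] ⇒ YES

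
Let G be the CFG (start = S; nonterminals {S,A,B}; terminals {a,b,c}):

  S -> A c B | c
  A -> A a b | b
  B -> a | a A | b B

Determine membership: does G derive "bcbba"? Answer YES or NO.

CNF form of G:
  S -> A X4 | c
  A -> A X3 | b
  B -> T0 A | T1 B | a
  T0 -> a
  T1 -> b
  T2 -> c
  X3 -> T0 T1
  X4 -> T2 B

CYK fill:
  [0..0]={A,T1}  "b"  orig:{A}
  [1..1]={S,T2}  "c"  orig:{S}
  [2..2]={A,T1}  "b"  orig:{A}
  [3..3]={A,T1}  "b"  orig:{A}
  [4..4]={B,T0}  "a"  orig:{B}
  [0..1]=∅  "bc"
  [1..2]=∅  "cb"
  [2..3]=∅  "bb"
  [3..4]={B}  "ba"
  [0..2]=∅  "bcb"
  [1..3]=∅  "cbb"
  [2..4]={B}  "bba"
  [0..3]=∅  "bcbb"
  [1..4]={X4}  "cbba"  orig:{}
  [0..4]={S}  "bcbba"

S ∈ T[0,4] ⇒ YES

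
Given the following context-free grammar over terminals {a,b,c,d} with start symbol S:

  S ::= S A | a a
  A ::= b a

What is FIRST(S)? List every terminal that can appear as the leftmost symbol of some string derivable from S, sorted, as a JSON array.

Compute FIRST by fixpoint:
pass 1:
  A via A→b a: +{b}
  S via S→a a: +{a}
  FIRST[S]={a}  FIRST[A]={b}
pass 2: (no change)
  FIRST[S]={a}  FIRST[A]={b}

FIRST(S) = ["a"]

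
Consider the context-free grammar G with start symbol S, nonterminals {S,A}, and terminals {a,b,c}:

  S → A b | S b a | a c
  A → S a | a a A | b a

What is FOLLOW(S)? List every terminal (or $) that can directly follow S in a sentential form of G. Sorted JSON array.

Compute FIRST by fixpoint:
pass 1:
  A via A→a a A: +{a}
  A via A→b a: +{b}
  S via S→A b: +{a,b}
  FIRST(S)={a,b}  FIRST(A)={a,b}
pass 2: (no change)
  FIRST(S)={a,b}  FIRST(A)={a,b}

Compute FOLLOW by fixpoint:
seed FOLLOW(S) with $
pass 1:
  A→S a: FOLLOW(S) ⊇ FIRST(a) = {a}; new: +{a}
  S→A b: FOLLOW(A) ⊇ FIRST(b) = {b}; new: +{b}
  S→S b a: FOLLOW(S) ⊇ FIRST(b) = {b}; new: +{b}
  FOLLOW(S)={$,a,b}  FOLLOW(A)={b}
pass 2: — fixpoint
  FOLLOW(S)={$,a,b}  FOLLOW(A)={b}

FOLLOW(S) = ["$", "a", "b"]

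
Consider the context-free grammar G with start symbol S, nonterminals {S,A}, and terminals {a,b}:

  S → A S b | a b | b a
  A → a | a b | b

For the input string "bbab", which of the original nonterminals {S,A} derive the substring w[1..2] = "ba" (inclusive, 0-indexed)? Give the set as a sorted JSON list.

Convert to CNF:
  S -> A X2 | T0 T1 | T1 T0
  A -> T0 T1 | a | b
  T0 -> a
  T1 -> b
  X2 -> S T1

CYK fill — only the sub-triangle for w[1..2]:
  T[1,1] 'b' = {A,T1}  orig:{A}
  T[2,2] 'a' = {A,T0}  orig:{A}
  T[1,2] 'ba' = {S}

Original NTs in T[1,2] deriving "ba": ["S"]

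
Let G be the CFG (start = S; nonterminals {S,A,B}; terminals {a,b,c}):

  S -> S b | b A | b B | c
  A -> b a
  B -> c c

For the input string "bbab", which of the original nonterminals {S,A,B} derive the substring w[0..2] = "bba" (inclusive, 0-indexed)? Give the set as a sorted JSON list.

CNF form of G:
  S -> S T0 | T0 A | T0 B | c
  A -> T0 T1
  B -> T2 T2
  T0 -> b
  T1 -> a
  T2 -> c

CYK fill (cells [i..j] with 0 ≤ i ≤ j ≤ 2 only):
  [0..0]={T0}  "b"  orig:{}
  [1..1]={T0}  "b"  orig:{}
  [2..2]={T1}  "a"  orig:{}
  [0..1]=∅  "bb"
  [1..2]={A}  "ba"
  [0..2]={S}  "bba"

Original NTs in T[0,2] deriving "bba": ["S"]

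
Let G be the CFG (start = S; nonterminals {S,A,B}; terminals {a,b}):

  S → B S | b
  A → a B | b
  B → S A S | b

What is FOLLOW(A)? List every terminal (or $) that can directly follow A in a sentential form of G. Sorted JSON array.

FIRST iteration:
round 1:
  A via A→a B: +{a}
  A via A→b: +{b}
  B via B→b: +{b}
  S via S→B S: +{b}
  FIRST(S)={b}  FIRST(A)={a,b}  FIRST(B)={b}
round 2: (stable)
  FIRST(S)={b}  FIRST(A)={a,b}  FIRST(B)={b}

FOLLOW sets:
FOLLOW(S) := {$}
round 1:
  B→S A S: FOLLOW(S) ⊇ FIRST(A) = {a,b}; new: +{a,b}
  B→S A S: FOLLOW(A) ⊇ FIRST(S) = {b}; new: +{b}
  S→B S: FOLLOW(B) ⊇ FIRST(S) = {b}; new: +{b}
  FOLLOW(S)={$,a,b}  FOLLOW(A)={b}  FOLLOW(B)={b}
round 2: (no change)
  FOLLOW(S)={$,a,b}  FOLLOW(A)={b}  FOLLOW(B)={b}

FOLLOW(A) = ["b"]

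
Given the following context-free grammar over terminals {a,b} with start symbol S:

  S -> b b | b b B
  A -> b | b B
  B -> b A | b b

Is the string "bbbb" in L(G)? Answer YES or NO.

Convert to CNF:
  S -> T0 T0 | T0 X1
  A -> T0 B | b
  B -> T0 A | T0 T0
  T0 -> b
  X1 -> T0 B

Fill CYK table bottom-up:
  cell(0,0) b: {A,T0}  orig:{A}
  cell(1,1) b: {A,T0}  orig:{A}
  cell(2,2) b: {A,T0}  orig:{A}
  cell(3,3) b: {A,T0}  orig:{A}
  cell(0,1) bb: {B,S}
  cell(1,2) bb: {B,S}
  cell(2,3) bb: {B,S}
  cell(0,2) bbb: {A,X1}  orig:{A}
  cell(1,3) bbb: {A,X1}  orig:{A}
  cell(0,3) bbbb: {B,S}

S ∈ T[0,3] ⇒ YES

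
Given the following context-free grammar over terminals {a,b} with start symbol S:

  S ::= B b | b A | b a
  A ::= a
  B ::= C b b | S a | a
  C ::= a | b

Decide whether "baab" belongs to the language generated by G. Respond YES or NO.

Convert to CNF:
  S -> B T0 | T0 A | T0 T1
  A -> a
  B -> C X2 | S T1 | a
  C -> a | b
  T0 -> b
  T1 -> a
  X2 -> T0 T0

CYK fill:
  [0..0]={C,T0}  "b"  orig:{C}
  [1..1]={A,B,C,T1}  "a"  orig:{A,B,C}
  [2..2]={A,B,C,T1}  "a"  orig:{A,B,C}
  [3..3]={C,T0}  "b"  orig:{C}
  [0..1]={S}  "ba"
  [1..2]=∅  "aa"
  [2..3]={S}  "ab"
  [0..2]={B}  "baa"
  [1..3]=∅  "aab"
  [0..3]={S}  "baab"

S ∈ T[0,3] ⇒ YES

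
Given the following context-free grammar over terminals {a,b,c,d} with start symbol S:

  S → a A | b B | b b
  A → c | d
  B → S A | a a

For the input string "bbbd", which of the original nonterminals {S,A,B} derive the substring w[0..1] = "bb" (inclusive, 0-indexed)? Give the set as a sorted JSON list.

CNF form of G:
  S -> T0 A | T1 B | T1 T1
  A -> c | d
  B -> S A | T0 T0
  T0 -> a
  T1 -> b

CYK fill (cells [i..j] with 0 ≤ i ≤ j ≤ 1 only):
  T[0,0] 'b' = {T1}  orig:{}
  T[1,1] 'b' = {T1}  orig:{}
  T[0,1] 'bb' = {S}

Original NTs in T[0,1] deriving "bb": ["S"]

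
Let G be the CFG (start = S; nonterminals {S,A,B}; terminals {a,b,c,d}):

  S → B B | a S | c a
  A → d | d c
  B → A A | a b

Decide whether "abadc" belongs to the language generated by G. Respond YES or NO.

Convert to CNF:
  S -> B B | T1 T2 | T2 S
  A -> T0 T1 | d
  B -> A A | T2 T3
  T0 -> d
  T1 -> c
  T2 -> a
  T3 -> b

Fill CYK table bottom-up:
  T[0,0] 'a' = {T2}  orig:{}
  T[1,1] 'b' = {T3}  orig:{}
  T[2,2] 'a' = {T2}  orig:{}
  T[3,3] 'd' = {A,T0}  orig:{A}
  T[4,4] 'c' = {T1}  orig:{}
  T[0,1] 'ab' = {B}
  T[1,2] 'ba' = ∅
  T[2,3] 'ad' = ∅
  T[3,4] 'dc' = {A}
  T[0,2] 'aba' = ∅
  T[1,3] 'bad' = ∅
  T[2,4] 'adc' = ∅
  T[0,3] 'abad' = ∅
  T[1,4] 'badc' = ∅
  T[0,4] 'abadc' = ∅

S ∉ T[0,4] ⇒ NO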